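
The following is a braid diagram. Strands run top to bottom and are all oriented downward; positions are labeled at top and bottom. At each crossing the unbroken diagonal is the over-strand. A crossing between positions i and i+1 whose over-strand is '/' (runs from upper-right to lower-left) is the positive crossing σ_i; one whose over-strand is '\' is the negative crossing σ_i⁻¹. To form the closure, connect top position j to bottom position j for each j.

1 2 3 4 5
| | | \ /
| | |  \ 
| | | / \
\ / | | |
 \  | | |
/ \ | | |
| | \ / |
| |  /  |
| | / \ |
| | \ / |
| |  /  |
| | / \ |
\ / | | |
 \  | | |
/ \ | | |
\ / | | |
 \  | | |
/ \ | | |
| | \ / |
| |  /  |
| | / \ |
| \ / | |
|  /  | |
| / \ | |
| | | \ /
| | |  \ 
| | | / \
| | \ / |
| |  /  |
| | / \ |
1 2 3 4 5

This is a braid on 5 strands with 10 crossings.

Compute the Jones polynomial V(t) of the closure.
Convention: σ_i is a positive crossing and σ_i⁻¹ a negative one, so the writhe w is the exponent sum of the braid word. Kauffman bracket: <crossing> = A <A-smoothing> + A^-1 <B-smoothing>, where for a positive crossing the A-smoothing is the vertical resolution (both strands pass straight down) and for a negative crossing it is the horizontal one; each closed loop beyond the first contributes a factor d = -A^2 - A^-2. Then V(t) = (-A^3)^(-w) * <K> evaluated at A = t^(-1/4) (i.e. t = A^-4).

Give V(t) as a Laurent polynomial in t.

t^4 - 2*t^3 + 3*t^2 - 5*t + 6 - 5*t^-1 + 5*t^-2 - 3*t^-3 + 2*t^-4 - t^-5

Derivation:
Reading the diagram top to bottom ('/'-over between positions i,i+1 = s_i, '\'-over = s_i^-1): braid word = s4^-1 s1^-1 s3 s3 s1^-1 s1^-1 s3 s2 s4^-1 s3.
Braid: s4^-1 s1^-1 s3 s3 s1^-1 s1^-1 s3 s2 s4^-1 s3 on 5 strands, 10 crossings.
Writhe w = (#positive) - (#negative) = 5 - 5 = 0.
State-sum expansion of <K>. There are 2^10 = 1024 states.
Smooth each crossing (0=||, 1=⌣⌢); contribution A^(Σ sign_k(1-2s_k)) * d^(L-1).
Tabulate the states by total A-exponent and number of loops L (A-exp: L × count):
  A^10: L=6 ×1
  A^8: L=5 ×10
  A^6: L=4 ×41, L=6 ×4
  A^4: L=3 ×83, L=5 ×36, L=7 ×1
  A^2: L=2 ×84, L=4 ×107, L=6 ×19
  A^0: L=1 ×33, L=3 ×143, L=5 ×70, L=7 ×6
  A^-2: L=2 ×68, L=4 ×116, L=6 ×25, L=8 ×1
  A^-4: L=3 ×64, L=5 ×52, L=7 ×4
  A^-6: L=4 ×33, L=6 ×12
  A^-8: L=5 ×9, L=7 ×1
  A^-10: L=6 ×1
Each group contributes A^e * Σ count * d^(L-1):
Powers of d = -A^2 - A^-2: d^2 = A^4 + 2 + A^-4; d^3 = -A^6 - 3*A^2 - 3*A^-2 - A^-6; d^4 = A^8 + 4*A^4 + 6 + 4*A^-4 + A^-8; d^5 = -A^10 - 5*A^6 - 10*A^2 - 10*A^-2 - 5*A^-6 - A^-10; d^6 = A^12 + 6*A^8 + 15*A^4 + 20 + 15*A^-4 + 6*A^-8 + A^-12; d^7 = -A^14 - 7*A^10 - 21*A^6 - 35*A^2 - 35*A^-2 - 21*A^-6 - 7*A^-10 - A^-14.
  A^10 * (d^5) = -A^20 - 5*A^16 - 10*A^12 - 10*A^8 - 5*A^4 - 1
  A^8 * (10*d^4) = 10*A^16 + 40*A^12 + 60*A^8 + 40*A^4 + 10
  A^6 * (41*d^3 + 4*d^5) = -4*A^16 - 61*A^12 - 163*A^8 - 163*A^4 - 61 - 4*A^-4
  A^4 * (83*d^2 + 36*d^4 + d^6) = A^16 + 42*A^12 + 242*A^8 + 402*A^4 + 242 + 42*A^-4 + A^-8
  A^2 * (84*d + 107*d^3 + 19*d^5) = -19*A^12 - 202*A^8 - 595*A^4 - 595 - 202*A^-4 - 19*A^-8
  A^0 * (33 + 143*d^2 + 70*d^4 + 6*d^6) = 6*A^12 + 106*A^8 + 513*A^4 + 859 + 513*A^-4 + 106*A^-8 + 6*A^-12
  A^-2 * (68*d + 116*d^3 + 25*d^5 + d^7) = -A^12 - 32*A^8 - 262*A^4 - 701 - 701*A^-4 - 262*A^-8 - 32*A^-12 - A^-16
  A^-4 * (64*d^2 + 52*d^4 + 4*d^6) = 4*A^8 + 76*A^4 + 332 + 520*A^-4 + 332*A^-8 + 76*A^-12 + 4*A^-16
  A^-6 * (33*d^3 + 12*d^5) = -12*A^4 - 93 - 219*A^-4 - 219*A^-8 - 93*A^-12 - 12*A^-16
  A^-8 * (9*d^4 + d^6) = A^4 + 15 + 51*A^-4 + 74*A^-8 + 51*A^-12 + 15*A^-16 + A^-20
  A^-10 * (d^5) = -1 - 5*A^-4 - 10*A^-8 - 10*A^-12 - 5*A^-16 - A^-20
Summing the groups: <K> = -A^20 + 2*A^16 - 3*A^12 + 5*A^8 - 5*A^4 + 6 - 5*A^-4 + 3*A^-8 - 2*A^-12 + A^-16
Normalise by the writhe: (-A^3)^(-w) = (-A^3)^(0) = 1, so f(A) = 1 * <K> = -A^20 + 2*A^16 - 3*A^12 + 5*A^8 - 5*A^4 + 6 - 5*A^-4 + 3*A^-8 - 2*A^-12 + A^-16.
Substitute A = t^(-1/4), i.e. A^e → t^(-e/4): V(t) = t^4 - 2*t^3 + 3*t^2 - 5*t + 6 - 5*t^-1 + 5*t^-2 - 3*t^-3 + 2*t^-4 - t^-5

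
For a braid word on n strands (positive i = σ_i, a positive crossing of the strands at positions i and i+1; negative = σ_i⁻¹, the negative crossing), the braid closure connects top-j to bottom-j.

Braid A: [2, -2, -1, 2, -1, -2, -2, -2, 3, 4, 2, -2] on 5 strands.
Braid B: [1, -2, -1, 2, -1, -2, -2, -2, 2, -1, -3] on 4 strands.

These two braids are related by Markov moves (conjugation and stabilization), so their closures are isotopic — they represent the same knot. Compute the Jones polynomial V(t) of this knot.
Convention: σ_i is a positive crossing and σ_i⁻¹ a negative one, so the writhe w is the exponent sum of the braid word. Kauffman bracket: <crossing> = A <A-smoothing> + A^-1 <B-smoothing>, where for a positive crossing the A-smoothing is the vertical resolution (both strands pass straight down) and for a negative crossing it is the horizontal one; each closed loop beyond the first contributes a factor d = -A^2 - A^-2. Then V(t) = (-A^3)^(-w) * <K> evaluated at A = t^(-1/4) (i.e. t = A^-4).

t^-1 - t^-2 + 2*t^-3 - t^-4 + t^-5 - t^-6

Derivation:
Markov-equivalent braids have isotopic closures, hence identical knot invariants. Strip the Markov moves from each word to reach a common short braid β, then compute V(t) once on β.
Braid A: s2 s2^-1 s1^-1 s2 s1^-1 s2^-1 s2^-1 s2^-1 s3 s4 s2 s2^-1 on 5 strands reduces by inverse Markov moves (closure unchanged at each step):
  Deconjugate: the word is γ·β·γ⁻¹ with γ = s2 s2^-1 (prefix) and γ⁻¹ = s2 s2^-1 (suffix); strip both.
  Destabilize: the word has the form β·s4 where s4 occurs only as the final letter (β ∈ B_4); drop it and the last strand → 4 strands.
  Destabilize: the word has the form β·s3 where s3 occurs only as the final letter (β ∈ B_3); drop it and the last strand → 3 strands.
Reduced to β = s1^-1 s2 s1^-1 s2^-1 s2^-1 s2^-1 on 3 strands, 6 crossings.
Braid B: s1 s2^-1 s1^-1 s2 s1^-1 s2^-1 s2^-1 s2^-1 s2 s1^-1 s3^-1 on 4 strands reduces by inverse Markov moves (closure unchanged at each step):
  Destabilize: the word has the form β·s3^-1 where s3^-1 occurs only as the final letter (β ∈ B_3); drop it and the last strand → 3 strands.
  Deconjugate: the word is γ·β·γ⁻¹ with γ = s1 s2^-1 (prefix) and γ⁻¹ = s2 s1^-1 (suffix); strip both.
Reduced to β = s1^-1 s2 s1^-1 s2^-1 s2^-1 s2^-1 on 3 strands, 6 crossings.
Both give the same β = s1^-1 s2 s1^-1 s2^-1 s2^-1 s2^-1 on 3 strands, so one state sum suffices:
Braid: s1^-1 s2 s1^-1 s2^-1 s2^-1 s2^-1 on 3 strands, 6 crossings.
Writhe w = (#positive) - (#negative) = 1 - 5 = -4.
State-sum expansion of <K>. There are 2^6 = 64 states.
Smooth each crossing (0=||, 1=⌣⌢); contribution A^(Σ sign_k(1-2s_k)) * d^(L-1).
Tabulate the states by total A-exponent and number of loops L (A-exp: L × count):
  A^6: L=4 ×1
  A^4: L=3 ×6
  A^2: L=2 ×12, L=4 ×3
  A^0: L=1 ×9, L=3 ×10, L=5 ×1
  A^-2: L=2 ×12, L=4 ×3
  A^-4: L=1 ×2, L=3 ×4
  A^-6: L=2 ×1
Each group contributes A^e * Σ count * d^(L-1):
Powers of d = -A^2 - A^-2: d^2 = A^4 + 2 + A^-4; d^3 = -A^6 - 3*A^2 - 3*A^-2 - A^-6; d^4 = A^8 + 4*A^4 + 6 + 4*A^-4 + A^-8.
  A^6 * (d^3) = -A^12 - 3*A^8 - 3*A^4 - 1
  A^4 * (6*d^2) = 6*A^8 + 12*A^4 + 6
  A^2 * (12*d + 3*d^3) = -3*A^8 - 21*A^4 - 21 - 3*A^-4
  A^0 * (9 + 10*d^2 + d^4) = A^8 + 14*A^4 + 35 + 14*A^-4 + A^-8
  A^-2 * (12*d + 3*d^3) = -3*A^4 - 21 - 21*A^-4 - 3*A^-8
  A^-4 * (2 + 4*d^2) = 4 + 10*A^-4 + 4*A^-8
  A^-6 * (d) = -A^-4 - A^-8
Summing the groups: <K> = -A^12 + A^8 - A^4 + 2 - A^-4 + A^-8
Normalise by the writhe: (-A^3)^(-w) = (-A^3)^(4) = A^12, so f(A) = A^12 * <K> = -A^24 + A^20 - A^16 + 2*A^12 - A^8 + A^4.
Substitute A = t^(-1/4), i.e. A^e → t^(-e/4): V(t) = t^-1 - t^-2 + 2*t^-3 - t^-4 + t^-5 - t^-6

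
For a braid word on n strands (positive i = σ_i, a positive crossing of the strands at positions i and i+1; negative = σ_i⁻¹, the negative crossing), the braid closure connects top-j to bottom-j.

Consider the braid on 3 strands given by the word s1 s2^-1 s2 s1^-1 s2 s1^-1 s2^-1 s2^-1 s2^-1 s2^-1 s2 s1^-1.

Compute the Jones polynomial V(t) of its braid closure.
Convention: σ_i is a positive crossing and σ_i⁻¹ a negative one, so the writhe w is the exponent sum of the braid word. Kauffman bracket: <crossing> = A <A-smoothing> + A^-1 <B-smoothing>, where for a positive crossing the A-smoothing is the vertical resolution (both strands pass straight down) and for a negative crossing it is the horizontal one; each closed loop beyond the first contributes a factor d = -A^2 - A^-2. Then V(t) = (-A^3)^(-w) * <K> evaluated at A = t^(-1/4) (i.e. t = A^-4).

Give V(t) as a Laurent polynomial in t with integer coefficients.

The presented braid s1 s2^-1 s2 s1^-1 s2 s1^-1 s2^-1 s2^-1 s2^-1 s2^-1 s2 s1^-1 on 3 strands reduces by inverse Markov moves (closure unchanged at each step):
  Deconjugate: the word is γ·β·γ⁻¹ with γ = s1 (prefix) and γ⁻¹ = s1^-1 (suffix); strip both.
  Deconjugate: the word is γ·β·γ⁻¹ with γ = s2^-1 (prefix) and γ⁻¹ = s2 (suffix); strip both.
  Deconjugate: the word is γ·β·γ⁻¹ with γ = s2 (prefix) and γ⁻¹ = s2^-1 (suffix); strip both.
Reduced to β = s1^-1 s2 s1^-1 s2^-1 s2^-1 s2^-1 on 3 strands, 6 crossings.
Compute on β:
Braid: s1^-1 s2 s1^-1 s2^-1 s2^-1 s2^-1 on 3 strands, 6 crossings.
Writhe w = (#positive) - (#negative) = 1 - 5 = -4.
Computing the Kauffman bracket via state sum. There are 2^6 = 64 states.
Each crossing splits two ways (0=vertical, 1=horizontal). The state's weight is A^(#A-smoothings - #B-smoothings) * d^(loops - 1).
Tabulate the states by total A-exponent and number of loops L (A-exp: L × count):
  A^6: L=4 ×1
  A^4: L=3 ×6
  A^2: L=2 ×12, L=4 ×3
  A^0: L=1 ×9, L=3 ×10, L=5 ×1
  A^-2: L=2 ×12, L=4 ×3
  A^-4: L=1 ×2, L=3 ×4
  A^-6: L=2 ×1
Each group contributes A^e * Σ count * d^(L-1):
Powers of d = -A^2 - A^-2: d^2 = A^4 + 2 + A^-4; d^3 = -A^6 - 3*A^2 - 3*A^-2 - A^-6; d^4 = A^8 + 4*A^4 + 6 + 4*A^-4 + A^-8.
  A^6 * (d^3) = -A^12 - 3*A^8 - 3*A^4 - 1
  A^4 * (6*d^2) = 6*A^8 + 12*A^4 + 6
  A^2 * (12*d + 3*d^3) = -3*A^8 - 21*A^4 - 21 - 3*A^-4
  A^0 * (9 + 10*d^2 + d^4) = A^8 + 14*A^4 + 35 + 14*A^-4 + A^-8
  A^-2 * (12*d + 3*d^3) = -3*A^4 - 21 - 21*A^-4 - 3*A^-8
  A^-4 * (2 + 4*d^2) = 4 + 10*A^-4 + 4*A^-8
  A^-6 * (d) = -A^-4 - A^-8
Summing the groups: <K> = -A^12 + A^8 - A^4 + 2 - A^-4 + A^-8
Normalise by the writhe: (-A^3)^(-w) = (-A^3)^(4) = A^12, so f(A) = A^12 * <K> = -A^24 + A^20 - A^16 + 2*A^12 - A^8 + A^4.
Substitute A = t^(-1/4), i.e. A^e → t^(-e/4): V(t) = t^-1 - t^-2 + 2*t^-3 - t^-4 + t^-5 - t^-6

Answer: t^-1 - t^-2 + 2*t^-3 - t^-4 + t^-5 - t^-6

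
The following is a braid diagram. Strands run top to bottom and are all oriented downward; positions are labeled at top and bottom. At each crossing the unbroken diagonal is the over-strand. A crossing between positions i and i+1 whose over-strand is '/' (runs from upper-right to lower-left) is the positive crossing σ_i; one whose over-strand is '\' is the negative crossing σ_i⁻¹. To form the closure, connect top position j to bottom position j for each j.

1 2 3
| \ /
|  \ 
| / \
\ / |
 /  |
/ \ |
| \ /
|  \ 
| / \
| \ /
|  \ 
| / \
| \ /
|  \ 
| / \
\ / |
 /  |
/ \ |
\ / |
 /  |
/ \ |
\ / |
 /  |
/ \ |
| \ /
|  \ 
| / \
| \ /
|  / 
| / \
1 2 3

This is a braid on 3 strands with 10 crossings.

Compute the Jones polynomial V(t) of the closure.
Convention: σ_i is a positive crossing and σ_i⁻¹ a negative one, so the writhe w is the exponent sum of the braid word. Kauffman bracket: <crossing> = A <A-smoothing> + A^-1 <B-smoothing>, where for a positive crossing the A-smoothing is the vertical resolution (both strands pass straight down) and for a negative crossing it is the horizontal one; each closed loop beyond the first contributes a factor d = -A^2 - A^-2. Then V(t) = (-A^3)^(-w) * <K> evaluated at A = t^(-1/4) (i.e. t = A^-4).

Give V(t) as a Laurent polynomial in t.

t^4 - 2*t^3 + 3*t^2 - 4*t + 5 - 4*t^-1 + 3*t^-2 - 2*t^-3 + t^-4

Derivation:
Reading the diagram top to bottom ('/'-over between positions i,i+1 = s_i, '\'-over = s_i^-1): braid word = s2^-1 s1 s2^-1 s2^-1 s2^-1 s1 s1 s1 s2^-1 s2.
The presented braid s2^-1 s1 s2^-1 s2^-1 s2^-1 s1 s1 s1 s2^-1 s2 on 3 strands reduces by inverse Markov moves (closure unchanged at each step):
  Deconjugate: the word is γ·β·γ⁻¹ with γ = s2^-1 (prefix) and γ⁻¹ = s2 (suffix); strip both.
Reduced to β = s1 s2^-1 s2^-1 s2^-1 s1 s1 s1 s2^-1 on 3 strands, 8 crossings.
Compute on β:
Braid: s1 s2^-1 s2^-1 s2^-1 s1 s1 s1 s2^-1 on 3 strands, 8 crossings.
Writhe w = (#positive) - (#negative) = 4 - 4 = 0.
Enumerate smoothing states for the bracket polynomial. There are 2^8 = 256 states.
Smooth each crossing (0=||, 1=⌣⌢); contribution A^(Σ sign_k(1-2s_k)) * d^(L-1).
Tabulate the states by total A-exponent and number of loops L (A-exp: L × count):
  A^8: L=5 ×1
  A^6: L=4 ×8
  A^4: L=3 ×25, L=5 ×3
  A^2: L=2 ×37, L=4 ×18, L=6 ×1
  A^0: L=1 ×25, L=3 ×37, L=5 ×8
  A^-2: L=2 ×37, L=4 ×18, L=6 ×1
  A^-4: L=3 ×25, L=5 ×3
  A^-6: L=4 ×8
  A^-8: L=5 ×1
Each group contributes A^e * Σ count * d^(L-1):
Powers of d = -A^2 - A^-2: d^2 = A^4 + 2 + A^-4; d^3 = -A^6 - 3*A^2 - 3*A^-2 - A^-6; d^4 = A^8 + 4*A^4 + 6 + 4*A^-4 + A^-8; d^5 = -A^10 - 5*A^6 - 10*A^2 - 10*A^-2 - 5*A^-6 - A^-10.
  A^8 * (d^4) = A^16 + 4*A^12 + 6*A^8 + 4*A^4 + 1
  A^6 * (8*d^3) = -8*A^12 - 24*A^8 - 24*A^4 - 8
  A^4 * (25*d^2 + 3*d^4) = 3*A^12 + 37*A^8 + 68*A^4 + 37 + 3*A^-4
  A^2 * (37*d + 18*d^3 + d^5) = -A^12 - 23*A^8 - 101*A^4 - 101 - 23*A^-4 - A^-8
  A^0 * (25 + 37*d^2 + 8*d^4) = 8*A^8 + 69*A^4 + 147 + 69*A^-4 + 8*A^-8
  A^-2 * (37*d + 18*d^3 + d^5) = -A^8 - 23*A^4 - 101 - 101*A^-4 - 23*A^-8 - A^-12
  A^-4 * (25*d^2 + 3*d^4) = 3*A^4 + 37 + 68*A^-4 + 37*A^-8 + 3*A^-12
  A^-6 * (8*d^3) = -8 - 24*A^-4 - 24*A^-8 - 8*A^-12
  A^-8 * (d^4) = 1 + 4*A^-4 + 6*A^-8 + 4*A^-12 + A^-16
Summing the groups: <K> = A^16 - 2*A^12 + 3*A^8 - 4*A^4 + 5 - 4*A^-4 + 3*A^-8 - 2*A^-12 + A^-16
Normalise by the writhe: (-A^3)^(-w) = (-A^3)^(0) = 1, so f(A) = 1 * <K> = A^16 - 2*A^12 + 3*A^8 - 4*A^4 + 5 - 4*A^-4 + 3*A^-8 - 2*A^-12 + A^-16.
Substitute A = t^(-1/4), i.e. A^e → t^(-e/4): V(t) = t^4 - 2*t^3 + 3*t^2 - 4*t + 5 - 4*t^-1 + 3*t^-2 - 2*t^-3 + t^-4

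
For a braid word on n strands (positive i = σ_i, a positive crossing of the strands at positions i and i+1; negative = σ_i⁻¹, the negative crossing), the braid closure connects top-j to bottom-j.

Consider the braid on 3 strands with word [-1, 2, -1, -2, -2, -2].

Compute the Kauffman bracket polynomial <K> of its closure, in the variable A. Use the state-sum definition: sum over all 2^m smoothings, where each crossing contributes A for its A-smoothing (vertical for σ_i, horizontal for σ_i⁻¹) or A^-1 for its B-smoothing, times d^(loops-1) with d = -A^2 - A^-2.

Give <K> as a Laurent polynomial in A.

Braid: s1^-1 s2 s1^-1 s2^-1 s2^-1 s2^-1 on 3 strands, 6 crossings.
Writhe w = (#positive) - (#negative) = 1 - 5 = -4.
Computing the Kauffman bracket via state sum. There are 2^6 = 64 states.
Smooth each crossing (0=||, 1=⌣⌢); contribution A^(Σ sign_k(1-2s_k)) * d^(L-1).
Tabulate the states by total A-exponent and number of loops L (A-exp: L × count):
  A^6: L=4 ×1
  A^4: L=3 ×6
  A^2: L=2 ×12, L=4 ×3
  A^0: L=1 ×9, L=3 ×10, L=5 ×1
  A^-2: L=2 ×12, L=4 ×3
  A^-4: L=1 ×2, L=3 ×4
  A^-6: L=2 ×1
Each group contributes A^e * Σ count * d^(L-1):
Powers of d = -A^2 - A^-2: d^2 = A^4 + 2 + A^-4; d^3 = -A^6 - 3*A^2 - 3*A^-2 - A^-6; d^4 = A^8 + 4*A^4 + 6 + 4*A^-4 + A^-8.
  A^6 * (d^3) = -A^12 - 3*A^8 - 3*A^4 - 1
  A^4 * (6*d^2) = 6*A^8 + 12*A^4 + 6
  A^2 * (12*d + 3*d^3) = -3*A^8 - 21*A^4 - 21 - 3*A^-4
  A^0 * (9 + 10*d^2 + d^4) = A^8 + 14*A^4 + 35 + 14*A^-4 + A^-8
  A^-2 * (12*d + 3*d^3) = -3*A^4 - 21 - 21*A^-4 - 3*A^-8
  A^-4 * (2 + 4*d^2) = 4 + 10*A^-4 + 4*A^-8
  A^-6 * (d) = -A^-4 - A^-8
Summing the groups: <K> = -A^12 + A^8 - A^4 + 2 - A^-4 + A^-8

Answer: -A^12 + A^8 - A^4 + 2 - A^-4 + A^-8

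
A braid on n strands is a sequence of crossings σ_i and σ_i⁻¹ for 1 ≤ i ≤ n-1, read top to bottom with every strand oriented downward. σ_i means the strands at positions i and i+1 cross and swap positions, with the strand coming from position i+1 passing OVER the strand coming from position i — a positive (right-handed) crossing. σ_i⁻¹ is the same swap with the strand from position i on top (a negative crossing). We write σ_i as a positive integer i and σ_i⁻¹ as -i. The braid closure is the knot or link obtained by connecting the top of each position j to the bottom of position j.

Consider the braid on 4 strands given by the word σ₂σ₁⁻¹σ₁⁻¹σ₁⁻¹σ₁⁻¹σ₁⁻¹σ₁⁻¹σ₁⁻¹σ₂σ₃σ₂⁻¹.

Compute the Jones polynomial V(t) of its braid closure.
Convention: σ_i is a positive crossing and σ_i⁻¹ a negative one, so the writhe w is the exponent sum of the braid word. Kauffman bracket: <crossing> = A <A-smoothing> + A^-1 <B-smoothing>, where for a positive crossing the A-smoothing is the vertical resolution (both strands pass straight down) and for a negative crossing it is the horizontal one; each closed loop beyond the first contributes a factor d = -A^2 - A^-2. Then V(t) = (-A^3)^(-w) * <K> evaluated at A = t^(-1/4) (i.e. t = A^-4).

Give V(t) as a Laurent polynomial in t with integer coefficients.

The presented braid s2 s1^-1 s1^-1 s1^-1 s1^-1 s1^-1 s1^-1 s1^-1 s2 s3 s2^-1 on 4 strands reduces by inverse Markov moves (closure unchanged at each step):
  Deconjugate: the word is γ·β·γ⁻¹ with γ = s2 (prefix) and γ⁻¹ = s2^-1 (suffix); strip both.
  Destabilize: the word has the form β·s3 where s3 occurs only as the final letter (β ∈ B_3); drop it and the last strand → 3 strands.
  Destabilize: the word has the form β·s2 where s2 occurs only as the final letter (β ∈ B_2); drop it and the last strand → 2 strands.
Reduced to β = s1^-1 s1^-1 s1^-1 s1^-1 s1^-1 s1^-1 s1^-1 on 2 strands, 7 crossings.
Compute on β:
Braid: s1^-1 s1^-1 s1^-1 s1^-1 s1^-1 s1^-1 s1^-1 on 2 strands, 7 crossings.
Writhe w = (#positive) - (#negative) = 0 - 7 = -7.
Computing the Kauffman bracket via state sum. There are 2^7 = 128 states.
For each crossing: s=0 is the vertical smoothing, s=1 horizontal. Crossing k contributes A^(sign_k * (1 - 2*s_k)); loop factor d = -A^2 - A^-2.
Tabulate the states by total A-exponent and number of loops L (A-exp: L × count):
  A^7: L=7 ×1
  A^5: L=6 ×7
  A^3: L=5 ×21
  A^1: L=4 ×35
  A^-1: L=3 ×35
  A^-3: L=2 ×21
  A^-5: L=1 ×7
  A^-7: L=2 ×1
Each group contributes A^e * Σ count * d^(L-1):
Powers of d = -A^2 - A^-2: d^2 = A^4 + 2 + A^-4; d^3 = -A^6 - 3*A^2 - 3*A^-2 - A^-6; d^4 = A^8 + 4*A^4 + 6 + 4*A^-4 + A^-8; d^5 = -A^10 - 5*A^6 - 10*A^2 - 10*A^-2 - 5*A^-6 - A^-10; d^6 = A^12 + 6*A^8 + 15*A^4 + 20 + 15*A^-4 + 6*A^-8 + A^-12.
  A^7 * (d^6) = A^19 + 6*A^15 + 15*A^11 + 20*A^7 + 15*A^3 + 6*A^-1 + A^-5
  A^5 * (7*d^5) = -7*A^15 - 35*A^11 - 70*A^7 - 70*A^3 - 35*A^-1 - 7*A^-5
  A^3 * (21*d^4) = 21*A^11 + 84*A^7 + 126*A^3 + 84*A^-1 + 21*A^-5
  A^1 * (35*d^3) = -35*A^7 - 105*A^3 - 105*A^-1 - 35*A^-5
  A^-1 * (35*d^2) = 35*A^3 + 70*A^-1 + 35*A^-5
  A^-3 * (21*d) = -21*A^-1 - 21*A^-5
  A^-5 * (7) = 7*A^-5
  A^-7 * (d) = -A^-5 - A^-9
Summing the groups: <K> = A^19 - A^15 + A^11 - A^7 + A^3 - A^-1 - A^-9
Normalise by the writhe: (-A^3)^(-w) = (-A^3)^(7) = -A^21, so f(A) = -A^21 * <K> = -A^40 + A^36 - A^32 + A^28 - A^24 + A^20 + A^12.
Substitute A = t^(-1/4), i.e. A^e → t^(-e/4): V(t) = t^-3 + t^-5 - t^-6 + t^-7 - t^-8 + t^-9 - t^-10

Answer: t^-3 + t^-5 - t^-6 + t^-7 - t^-8 + t^-9 - t^-10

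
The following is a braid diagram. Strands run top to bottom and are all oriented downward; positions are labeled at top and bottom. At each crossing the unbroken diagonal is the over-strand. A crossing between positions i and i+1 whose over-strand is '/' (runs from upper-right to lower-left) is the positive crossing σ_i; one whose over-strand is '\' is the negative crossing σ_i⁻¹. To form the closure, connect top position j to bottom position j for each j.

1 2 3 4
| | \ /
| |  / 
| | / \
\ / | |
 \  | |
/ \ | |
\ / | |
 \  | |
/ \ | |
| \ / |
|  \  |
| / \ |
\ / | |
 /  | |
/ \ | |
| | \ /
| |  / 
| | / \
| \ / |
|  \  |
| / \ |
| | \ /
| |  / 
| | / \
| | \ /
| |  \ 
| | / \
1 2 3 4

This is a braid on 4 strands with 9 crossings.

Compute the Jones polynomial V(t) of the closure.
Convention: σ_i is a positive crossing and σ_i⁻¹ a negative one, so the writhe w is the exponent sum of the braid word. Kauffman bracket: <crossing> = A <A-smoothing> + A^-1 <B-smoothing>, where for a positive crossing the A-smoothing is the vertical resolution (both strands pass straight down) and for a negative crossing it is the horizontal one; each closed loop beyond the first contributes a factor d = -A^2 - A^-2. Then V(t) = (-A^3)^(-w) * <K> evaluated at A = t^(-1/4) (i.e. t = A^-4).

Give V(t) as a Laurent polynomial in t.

Reading the diagram top to bottom ('/'-over between positions i,i+1 = s_i, '\'-over = s_i^-1): braid word = s3 s1^-1 s1^-1 s2^-1 s1 s3 s2^-1 s3 s3^-1.
The presented braid s3 s1^-1 s1^-1 s2^-1 s1 s3 s2^-1 s3 s3^-1 on 4 strands reduces by inverse Markov moves (closure unchanged at each step):
  Deconjugate: the word is γ·β·γ⁻¹ with γ = s3 (prefix) and γ⁻¹ = s3^-1 (suffix); strip both.
Reduced to β = s1^-1 s1^-1 s2^-1 s1 s3 s2^-1 s3 on 4 strands, 7 crossings.
Compute on β:
Braid: s1^-1 s1^-1 s2^-1 s1 s3 s2^-1 s3 on 4 strands, 7 crossings.
Writhe w = (#positive) - (#negative) = 3 - 4 = -1.
Enumerate smoothing states for the bracket polynomial. There are 2^7 = 128 states.
For each crossing: s=0 is the vertical smoothing, s=1 horizontal. Crossing k contributes A^(sign_k * (1 - 2*s_k)); loop factor d = -A^2 - A^-2.
Tabulate the states by total A-exponent and number of loops L (A-exp: L × count):
  A^7: L=4 ×1
  A^5: L=3 ×7
  A^3: L=2 ×17, L=4 ×4
  A^1: L=1 ×14, L=3 ×20, L=5 ×1
  A^-1: L=2 ×27, L=4 ×8
  A^-3: L=1 ×5, L=3 ×15, L=5 ×1
  A^-5: L=2 ×4, L=4 ×3
  A^-7: L=3 ×1
Each group contributes A^e * Σ count * d^(L-1):
Powers of d = -A^2 - A^-2: d^2 = A^4 + 2 + A^-4; d^3 = -A^6 - 3*A^2 - 3*A^-2 - A^-6; d^4 = A^8 + 4*A^4 + 6 + 4*A^-4 + A^-8.
  A^7 * (d^3) = -A^13 - 3*A^9 - 3*A^5 - A
  A^5 * (7*d^2) = 7*A^9 + 14*A^5 + 7*A
  A^3 * (17*d + 4*d^3) = -4*A^9 - 29*A^5 - 29*A - 4*A^-3
  A^1 * (14 + 20*d^2 + d^4) = A^9 + 24*A^5 + 60*A + 24*A^-3 + A^-7
  A^-1 * (27*d + 8*d^3) = -8*A^5 - 51*A - 51*A^-3 - 8*A^-7
  A^-3 * (5 + 15*d^2 + d^4) = A^5 + 19*A + 41*A^-3 + 19*A^-7 + A^-11
  A^-5 * (4*d + 3*d^3) = -3*A - 13*A^-3 - 13*A^-7 - 3*A^-11
  A^-7 * (d^2) = A^-3 + 2*A^-7 + A^-11
Summing the groups: <K> = -A^13 + A^9 - A^5 + 2*A - 2*A^-3 + A^-7 - A^-11
Normalise by the writhe: (-A^3)^(-w) = (-A^3)^(1) = -A^3, so f(A) = -A^3 * <K> = A^16 - A^12 + A^8 - 2*A^4 + 2 - A^-4 + A^-8.
Substitute A = t^(-1/4), i.e. A^e → t^(-e/4): V(t) = t^2 - t + 2 - 2*t^-1 + t^-2 - t^-3 + t^-4

Answer: t^2 - t + 2 - 2*t^-1 + t^-2 - t^-3 + t^-4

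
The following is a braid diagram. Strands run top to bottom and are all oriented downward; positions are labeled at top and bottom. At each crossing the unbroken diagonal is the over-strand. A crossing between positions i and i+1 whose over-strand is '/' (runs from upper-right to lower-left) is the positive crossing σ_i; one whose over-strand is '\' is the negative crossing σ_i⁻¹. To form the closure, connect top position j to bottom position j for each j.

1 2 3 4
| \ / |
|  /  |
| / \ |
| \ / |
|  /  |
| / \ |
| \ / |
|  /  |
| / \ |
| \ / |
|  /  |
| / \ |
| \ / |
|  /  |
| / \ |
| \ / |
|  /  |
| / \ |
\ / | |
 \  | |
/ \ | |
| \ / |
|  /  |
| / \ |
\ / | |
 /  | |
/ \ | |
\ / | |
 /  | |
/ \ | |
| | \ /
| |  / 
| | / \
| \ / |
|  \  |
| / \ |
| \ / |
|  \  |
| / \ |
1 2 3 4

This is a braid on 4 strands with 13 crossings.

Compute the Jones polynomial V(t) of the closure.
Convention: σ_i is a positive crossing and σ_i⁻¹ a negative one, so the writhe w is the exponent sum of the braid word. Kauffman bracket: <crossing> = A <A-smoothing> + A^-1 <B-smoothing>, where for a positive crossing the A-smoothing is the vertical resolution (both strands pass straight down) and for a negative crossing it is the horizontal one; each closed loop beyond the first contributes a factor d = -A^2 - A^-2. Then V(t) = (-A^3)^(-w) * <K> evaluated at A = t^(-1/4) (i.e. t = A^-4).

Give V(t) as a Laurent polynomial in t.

-t^9 + t^8 - 2*t^7 + 3*t^6 - 2*t^5 + 2*t^4 - t^3 + t^2

Derivation:
Reading the diagram top to bottom ('/'-over between positions i,i+1 = s_i, '\'-over = s_i^-1): braid word = s2 s2 s2 s2 s2 s2 s1^-1 s2 s1 s1 s3 s2^-1 s2^-1.
The presented braid s2 s2 s2 s2 s2 s2 s1^-1 s2 s1 s1 s3 s2^-1 s2^-1 on 4 strands reduces by inverse Markov moves (closure unchanged at each step):
  Deconjugate: the word is γ·β·γ⁻¹ with γ = s2 s2 (prefix) and γ⁻¹ = s2^-1 s2^-1 (suffix); strip both.
  Destabilize: the word has the form β·s3 where s3 occurs only as the final letter (β ∈ B_3); drop it and the last strand → 3 strands.
Reduced to β = s2 s2 s2 s2 s1^-1 s2 s1 s1 on 3 strands, 8 crossings.
Compute on β:
Braid: s2 s2 s2 s2 s1^-1 s2 s1 s1 on 3 strands, 8 crossings.
Writhe w = (#positive) - (#negative) = 7 - 1 = 6.
State-sum expansion of <K>. There are 2^8 = 256 states.
Each crossing splits two ways (0=vertical, 1=horizontal). The state's weight is A^(#A-smoothings - #B-smoothings) * d^(loops - 1).
Tabulate the states by total A-exponent and number of loops L (A-exp: L × count):
  A^8: L=2 ×1
  A^6: L=1 ×5, L=3 ×3
  A^4: L=2 ×27, L=4 ×1
  A^2: L=1 ×18, L=3 ×38
  A^0: L=2 ×41, L=4 ×29
  A^-2: L=3 ×44, L=5 ×12
  A^-4: L=4 ×26, L=6 ×2
  A^-6: L=5 ×8
  A^-8: L=6 ×1
Each group contributes A^e * Σ count * d^(L-1):
Powers of d = -A^2 - A^-2: d^2 = A^4 + 2 + A^-4; d^3 = -A^6 - 3*A^2 - 3*A^-2 - A^-6; d^4 = A^8 + 4*A^4 + 6 + 4*A^-4 + A^-8; d^5 = -A^10 - 5*A^6 - 10*A^2 - 10*A^-2 - 5*A^-6 - A^-10.
  A^8 * (d) = -A^10 - A^6
  A^6 * (5 + 3*d^2) = 3*A^10 + 11*A^6 + 3*A^2
  A^4 * (27*d + d^3) = -A^10 - 30*A^6 - 30*A^2 - A^-2
  A^2 * (18 + 38*d^2) = 38*A^6 + 94*A^2 + 38*A^-2
  A^0 * (41*d + 29*d^3) = -29*A^6 - 128*A^2 - 128*A^-2 - 29*A^-6
  A^-2 * (44*d^2 + 12*d^4) = 12*A^6 + 92*A^2 + 160*A^-2 + 92*A^-6 + 12*A^-10
  A^-4 * (26*d^3 + 2*d^5) = -2*A^6 - 36*A^2 - 98*A^-2 - 98*A^-6 - 36*A^-10 - 2*A^-14
  A^-6 * (8*d^4) = 8*A^2 + 32*A^-2 + 48*A^-6 + 32*A^-10 + 8*A^-14
  A^-8 * (d^5) = -A^2 - 5*A^-2 - 10*A^-6 - 10*A^-10 - 5*A^-14 - A^-18
Summing the groups: <K> = A^10 - A^6 + 2*A^2 - 2*A^-2 + 3*A^-6 - 2*A^-10 + A^-14 - A^-18
Normalise by the writhe: (-A^3)^(-w) = (-A^3)^(-6) = A^-18, so f(A) = A^-18 * <K> = A^-8 - A^-12 + 2*A^-16 - 2*A^-20 + 3*A^-24 - 2*A^-28 + A^-32 - A^-36.
Substitute A = t^(-1/4), i.e. A^e → t^(-e/4): V(t) = -t^9 + t^8 - 2*t^7 + 3*t^6 - 2*t^5 + 2*t^4 - t^3 + t^2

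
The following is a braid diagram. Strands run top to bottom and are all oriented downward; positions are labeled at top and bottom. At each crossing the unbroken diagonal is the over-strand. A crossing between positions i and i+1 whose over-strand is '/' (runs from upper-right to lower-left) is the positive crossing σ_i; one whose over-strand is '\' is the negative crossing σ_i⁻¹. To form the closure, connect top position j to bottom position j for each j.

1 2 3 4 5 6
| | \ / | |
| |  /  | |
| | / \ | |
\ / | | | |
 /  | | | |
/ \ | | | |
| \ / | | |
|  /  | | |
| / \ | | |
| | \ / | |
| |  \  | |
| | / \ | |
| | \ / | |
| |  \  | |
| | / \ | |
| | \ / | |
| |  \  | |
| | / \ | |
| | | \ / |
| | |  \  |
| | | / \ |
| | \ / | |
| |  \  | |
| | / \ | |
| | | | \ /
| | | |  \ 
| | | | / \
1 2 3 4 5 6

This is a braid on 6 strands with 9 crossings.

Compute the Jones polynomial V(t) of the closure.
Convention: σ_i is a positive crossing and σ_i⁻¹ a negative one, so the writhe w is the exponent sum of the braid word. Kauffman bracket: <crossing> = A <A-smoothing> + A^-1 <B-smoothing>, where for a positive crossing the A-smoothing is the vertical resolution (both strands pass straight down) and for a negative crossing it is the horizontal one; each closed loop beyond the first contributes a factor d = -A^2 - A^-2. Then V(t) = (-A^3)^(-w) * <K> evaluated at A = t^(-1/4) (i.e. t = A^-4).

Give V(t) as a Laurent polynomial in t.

t^-1 + t^-3 - t^-4

Derivation:
Reading the diagram top to bottom ('/'-over between positions i,i+1 = s_i, '\'-over = s_i^-1): braid word = s3 s1 s2 s3^-1 s3^-1 s3^-1 s4^-1 s3^-1 s5^-1.
The presented braid s3 s1 s2 s3^-1 s3^-1 s3^-1 s4^-1 s3^-1 s5^-1 on 6 strands reduces by inverse Markov moves (closure unchanged at each step):
  Destabilize: the word has the form β·s5^-1 where s5^-1 occurs only as the final letter (β ∈ B_5); drop it and the last strand → 5 strands.
  Deconjugate: the word is γ·β·γ⁻¹ with γ = s3 (prefix) and γ⁻¹ = s3^-1 (suffix); strip both.
  Destabilize: the word has the form β·s4^-1 where s4^-1 occurs only as the final letter (β ∈ B_4); drop it and the last strand → 4 strands.
Reduced to β = s1 s2 s3^-1 s3^-1 s3^-1 on 4 strands, 5 crossings.
Compute on β:
Braid: s1 s2 s3^-1 s3^-1 s3^-1 on 4 strands, 5 crossings.
Writhe w = (#positive) - (#negative) = 2 - 3 = -1.
State-sum expansion of <K>. There are 2^5 = 32 states.
Smooth each crossing (0=||, 1=⌣⌢); contribution A^(Σ sign_k(1-2s_k)) * d^(L-1).
  state 00000: A-exp=-1, loops=4, term = A^-1 * d^3
  state 00001: A-exp=+1, loops=3, term = A^1 * d^2
  state 00010: A-exp=+1, loops=3, term = A^1 * d^2
  state 00011: A-exp=+3, loops=4, term = A^3 * d^3
  state 00100: A-exp=+1, loops=3, term = A^1 * d^2
  state 00101: A-exp=+3, loops=4, term = A^3 * d^3
  state 00110: A-exp=+3, loops=4, term = A^3 * d^3
  state 00111: A-exp=+5, loops=5, term = A^5 * d^4
  state 01000: A-exp=-3, loops=3, term = A^-3 * d^2
  state 01001: A-exp=-1, loops=2, term = A^-1 * d^1
  state 01010: A-exp=-1, loops=2, term = A^-1 * d^1
  state 01011: A-exp=+1, loops=3, term = A^1 * d^2
  state 01100: A-exp=-1, loops=2, term = A^-1 * d^1
  state 01101: A-exp=+1, loops=3, term = A^1 * d^2
  state 01110: A-exp=+1, loops=3, term = A^1 * d^2
  state 01111: A-exp=+3, loops=4, term = A^3 * d^3
  state 10000: A-exp=-3, loops=3, term = A^-3 * d^2
  state 10001: A-exp=-1, loops=2, term = A^-1 * d^1
  state 10010: A-exp=-1, loops=2, term = A^-1 * d^1
  state 10011: A-exp=+1, loops=3, term = A^1 * d^2
  state 10100: A-exp=-1, loops=2, term = A^-1 * d^1
  state 10101: A-exp=+1, loops=3, term = A^1 * d^2
  state 10110: A-exp=+1, loops=3, term = A^1 * d^2
  state 10111: A-exp=+3, loops=4, term = A^3 * d^3
  state 11000: A-exp=-5, loops=2, term = A^-5 * d^1
  state 11001: A-exp=-3, loops=1, term = A^-3 * d^0
  state 11010: A-exp=-3, loops=1, term = A^-3 * d^0
  state 11011: A-exp=-1, loops=2, term = A^-1 * d^1
  state 11100: A-exp=-3, loops=1, term = A^-3 * d^0
  state 11101: A-exp=-1, loops=2, term = A^-1 * d^1
  state 11110: A-exp=-1, loops=2, term = A^-1 * d^1
  state 11111: A-exp=+1, loops=3, term = A^1 * d^2
Collect the terms by A-exponent (count of states per loop number):
Powers of d = -A^2 - A^-2: d^2 = A^4 + 2 + A^-4; d^3 = -A^6 - 3*A^2 - 3*A^-2 - A^-6; d^4 = A^8 + 4*A^4 + 6 + 4*A^-4 + A^-8.
  A^5 * (d^4) = A^13 + 4*A^9 + 6*A^5 + 4*A + A^-3
  A^3 * (5*d^3) = -5*A^9 - 15*A^5 - 15*A - 5*A^-3
  A^1 * (10*d^2) = 10*A^5 + 20*A + 10*A^-3
  A^-1 * (9*d + d^3) = -A^5 - 12*A - 12*A^-3 - A^-7
  A^-3 * (3 + 2*d^2) = 2*A + 7*A^-3 + 2*A^-7
  A^-5 * (d) = -A^-3 - A^-7
Summing the groups: <K> = A^13 - A^9 - A
Normalise by the writhe: (-A^3)^(-w) = (-A^3)^(1) = -A^3, so f(A) = -A^3 * <K> = -A^16 + A^12 + A^4.
Substitute A = t^(-1/4), i.e. A^e → t^(-e/4): V(t) = t^-1 + t^-3 - t^-4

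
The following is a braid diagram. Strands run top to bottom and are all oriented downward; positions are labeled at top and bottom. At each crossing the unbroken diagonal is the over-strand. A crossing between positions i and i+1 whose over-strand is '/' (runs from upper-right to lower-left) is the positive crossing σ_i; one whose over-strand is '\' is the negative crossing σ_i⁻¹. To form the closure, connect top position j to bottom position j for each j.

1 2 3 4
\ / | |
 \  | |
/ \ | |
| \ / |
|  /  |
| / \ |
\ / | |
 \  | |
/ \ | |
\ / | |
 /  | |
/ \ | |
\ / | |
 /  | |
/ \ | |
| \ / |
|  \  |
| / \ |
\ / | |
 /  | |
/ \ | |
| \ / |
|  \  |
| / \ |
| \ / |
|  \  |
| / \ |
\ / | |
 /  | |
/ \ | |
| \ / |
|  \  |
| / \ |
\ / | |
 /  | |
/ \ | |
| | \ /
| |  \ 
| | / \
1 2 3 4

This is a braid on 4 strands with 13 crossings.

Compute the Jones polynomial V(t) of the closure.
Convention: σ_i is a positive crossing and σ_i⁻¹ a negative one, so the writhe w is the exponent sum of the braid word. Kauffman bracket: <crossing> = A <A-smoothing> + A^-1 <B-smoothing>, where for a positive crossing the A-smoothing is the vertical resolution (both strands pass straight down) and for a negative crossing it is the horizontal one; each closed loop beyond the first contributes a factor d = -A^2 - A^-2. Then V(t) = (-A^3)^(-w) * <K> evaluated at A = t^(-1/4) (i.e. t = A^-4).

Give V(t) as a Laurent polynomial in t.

-t^3 + 2*t^2 - 2*t + 3 - 2*t^-1 + 2*t^-2 - t^-3

Derivation:
Reading the diagram top to bottom ('/'-over between positions i,i+1 = s_i, '\'-over = s_i^-1): braid word = s1^-1 s2 s1^-1 s1 s1 s2^-1 s1 s2^-1 s2^-1 s1 s2^-1 s1 s3^-1.
The presented braid s1^-1 s2 s1^-1 s1 s1 s2^-1 s1 s2^-1 s2^-1 s1 s2^-1 s1 s3^-1 on 4 strands reduces by inverse Markov moves (closure unchanged at each step):
  Destabilize: the word has the form β·s3^-1 where s3^-1 occurs only as the final letter (β ∈ B_3); drop it and the last strand → 3 strands.
  Deconjugate: the word is γ·β·γ⁻¹ with γ = s1^-1 (prefix) and γ⁻¹ = s1 (suffix); strip both.
  Deconjugate: the word is γ·β·γ⁻¹ with γ = s2 s1^-1 (prefix) and γ⁻¹ = s1 s2^-1 (suffix); strip both.
Reduced to β = s1 s1 s2^-1 s1 s2^-1 s2^-1 on 3 strands, 6 crossings.
Compute on β:
Braid: s1 s1 s2^-1 s1 s2^-1 s2^-1 on 3 strands, 6 crossings.
Writhe w = (#positive) - (#negative) = 3 - 3 = 0.
Computing the Kauffman bracket via state sum. There are 2^6 = 64 states.
Each crossing splits two ways (0=vertical, 1=horizontal). The state's weight is A^(#A-smoothings - #B-smoothings) * d^(loops - 1).
Tabulate the states by total A-exponent and number of loops L (A-exp: L × count):
  A^6: L=4 ×1
  A^4: L=3 ×6
  A^2: L=2 ×14, L=4 ×1
  A^0: L=1 ×13, L=3 ×7
  A^-2: L=2 ×14, L=4 ×1
  A^-4: L=3 ×6
  A^-6: L=4 ×1
Each group contributes A^e * Σ count * d^(L-1):
Powers of d = -A^2 - A^-2: d^2 = A^4 + 2 + A^-4; d^3 = -A^6 - 3*A^2 - 3*A^-2 - A^-6.
  A^6 * (d^3) = -A^12 - 3*A^8 - 3*A^4 - 1
  A^4 * (6*d^2) = 6*A^8 + 12*A^4 + 6
  A^2 * (14*d + d^3) = -A^8 - 17*A^4 - 17 - A^-4
  A^0 * (13 + 7*d^2) = 7*A^4 + 27 + 7*A^-4
  A^-2 * (14*d + d^3) = -A^4 - 17 - 17*A^-4 - A^-8
  A^-4 * (6*d^2) = 6 + 12*A^-4 + 6*A^-8
  A^-6 * (d^3) = -1 - 3*A^-4 - 3*A^-8 - A^-12
Summing the groups: <K> = -A^12 + 2*A^8 - 2*A^4 + 3 - 2*A^-4 + 2*A^-8 - A^-12
Normalise by the writhe: (-A^3)^(-w) = (-A^3)^(0) = 1, so f(A) = 1 * <K> = -A^12 + 2*A^8 - 2*A^4 + 3 - 2*A^-4 + 2*A^-8 - A^-12.
Substitute A = t^(-1/4), i.e. A^e → t^(-e/4): V(t) = -t^3 + 2*t^2 - 2*t + 3 - 2*t^-1 + 2*t^-2 - t^-3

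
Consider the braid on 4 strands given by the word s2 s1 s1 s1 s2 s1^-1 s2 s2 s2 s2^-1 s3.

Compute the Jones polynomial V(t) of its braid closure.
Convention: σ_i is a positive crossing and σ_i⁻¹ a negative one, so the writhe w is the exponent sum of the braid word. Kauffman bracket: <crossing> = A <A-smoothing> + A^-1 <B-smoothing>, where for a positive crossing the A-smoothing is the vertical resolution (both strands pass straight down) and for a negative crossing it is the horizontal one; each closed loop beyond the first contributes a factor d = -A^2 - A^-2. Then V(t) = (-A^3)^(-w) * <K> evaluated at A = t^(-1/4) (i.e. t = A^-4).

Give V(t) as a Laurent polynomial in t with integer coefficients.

The presented braid s2 s1 s1 s1 s2 s1^-1 s2 s2 s2 s2^-1 s3 on 4 strands reduces by inverse Markov moves (closure unchanged at each step):
  Destabilize: the word has the form β·s3 where s3 occurs only as the final letter (β ∈ B_3); drop it and the last strand → 3 strands.
  Deconjugate: the word is γ·β·γ⁻¹ with γ = s2 (prefix) and γ⁻¹ = s2^-1 (suffix); strip both.
Reduced to β = s1 s1 s1 s2 s1^-1 s2 s2 s2 on 3 strands, 8 crossings.
Compute on β:
Braid: s1 s1 s1 s2 s1^-1 s2 s2 s2 on 3 strands, 8 crossings.
Writhe w = (#positive) - (#negative) = 7 - 1 = 6.
Computing the Kauffman bracket via state sum. There are 2^8 = 256 states.
Smooth each crossing (0=||, 1=⌣⌢); contribution A^(Σ sign_k(1-2s_k)) * d^(L-1).
Tabulate the states by total A-exponent and number of loops L (A-exp: L × count):
  A^8: L=2 ×1
  A^6: L=1 ×4, L=3 ×4
  A^4: L=2 ×25, L=4 ×3
  A^2: L=1 ×21, L=3 ×34, L=5 ×1
  A^0: L=2 ×48, L=4 ×22
  A^-2: L=3 ×49, L=5 ×7
  A^-4: L=4 ×27, L=6 ×1
  A^-6: L=5 ×8
  A^-8: L=6 ×1
Each group contributes A^e * Σ count * d^(L-1):
Powers of d = -A^2 - A^-2: d^2 = A^4 + 2 + A^-4; d^3 = -A^6 - 3*A^2 - 3*A^-2 - A^-6; d^4 = A^8 + 4*A^4 + 6 + 4*A^-4 + A^-8; d^5 = -A^10 - 5*A^6 - 10*A^2 - 10*A^-2 - 5*A^-6 - A^-10.
  A^8 * (d) = -A^10 - A^6
  A^6 * (4 + 4*d^2) = 4*A^10 + 12*A^6 + 4*A^2
  A^4 * (25*d + 3*d^3) = -3*A^10 - 34*A^6 - 34*A^2 - 3*A^-2
  A^2 * (21 + 34*d^2 + d^4) = A^10 + 38*A^6 + 95*A^2 + 38*A^-2 + A^-6
  A^0 * (48*d + 22*d^3) = -22*A^6 - 114*A^2 - 114*A^-2 - 22*A^-6
  A^-2 * (49*d^2 + 7*d^4) = 7*A^6 + 77*A^2 + 140*A^-2 + 77*A^-6 + 7*A^-10
  A^-4 * (27*d^3 + d^5) = -A^6 - 32*A^2 - 91*A^-2 - 91*A^-6 - 32*A^-10 - A^-14
  A^-6 * (8*d^4) = 8*A^2 + 32*A^-2 + 48*A^-6 + 32*A^-10 + 8*A^-14
  A^-8 * (d^5) = -A^2 - 5*A^-2 - 10*A^-6 - 10*A^-10 - 5*A^-14 - A^-18
Summing the groups: <K> = A^10 - A^6 + 3*A^2 - 3*A^-2 + 3*A^-6 - 3*A^-10 + 2*A^-14 - A^-18
Normalise by the writhe: (-A^3)^(-w) = (-A^3)^(-6) = A^-18, so f(A) = A^-18 * <K> = A^-8 - A^-12 + 3*A^-16 - 3*A^-20 + 3*A^-24 - 3*A^-28 + 2*A^-32 - A^-36.
Substitute A = t^(-1/4), i.e. A^e → t^(-e/4): V(t) = -t^9 + 2*t^8 - 3*t^7 + 3*t^6 - 3*t^5 + 3*t^4 - t^3 + t^2

Answer: -t^9 + 2*t^8 - 3*t^7 + 3*t^6 - 3*t^5 + 3*t^4 - t^3 + t^2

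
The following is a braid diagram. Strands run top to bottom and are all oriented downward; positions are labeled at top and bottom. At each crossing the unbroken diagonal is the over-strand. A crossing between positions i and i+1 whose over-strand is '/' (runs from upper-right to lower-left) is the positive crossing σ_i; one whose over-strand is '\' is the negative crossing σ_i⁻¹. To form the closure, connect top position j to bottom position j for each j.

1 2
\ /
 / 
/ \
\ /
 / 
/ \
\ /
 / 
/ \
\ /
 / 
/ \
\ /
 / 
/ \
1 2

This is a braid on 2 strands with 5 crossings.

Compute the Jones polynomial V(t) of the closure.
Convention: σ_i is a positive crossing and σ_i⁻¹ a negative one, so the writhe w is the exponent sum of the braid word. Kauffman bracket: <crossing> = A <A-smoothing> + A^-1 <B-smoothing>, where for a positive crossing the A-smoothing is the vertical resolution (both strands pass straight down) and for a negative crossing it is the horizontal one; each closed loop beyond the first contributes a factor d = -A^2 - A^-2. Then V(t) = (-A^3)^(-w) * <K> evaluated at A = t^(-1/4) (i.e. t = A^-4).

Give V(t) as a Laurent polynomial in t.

-t^7 + t^6 - t^5 + t^4 + t^2

Derivation:
Reading the diagram top to bottom ('/'-over between positions i,i+1 = s_i, '\'-over = s_i^-1): braid word = s1 s1 s1 s1 s1.
Braid: s1 s1 s1 s1 s1 on 2 strands, 5 crossings.
Writhe w = (#positive) - (#negative) = 5 - 0 = 5.
Enumerate smoothing states for the bracket polynomial. There are 2^5 = 32 states.
Smooth each crossing (0=||, 1=⌣⌢); contribution A^(Σ sign_k(1-2s_k)) * d^(L-1).
  state 00000: A-exp=+5, loops=2, term = A^5 * d^1
  state 00001: A-exp=+3, loops=1, term = A^3 * d^0
  state 00010: A-exp=+3, loops=1, term = A^3 * d^0
  state 00011: A-exp=+1, loops=2, term = A^1 * d^1
  state 00100: A-exp=+3, loops=1, term = A^3 * d^0
  state 00101: A-exp=+1, loops=2, term = A^1 * d^1
  state 00110: A-exp=+1, loops=2, term = A^1 * d^1
  state 00111: A-exp=-1, loops=3, term = A^-1 * d^2
  state 01000: A-exp=+3, loops=1, term = A^3 * d^0
  state 01001: A-exp=+1, loops=2, term = A^1 * d^1
  state 01010: A-exp=+1, loops=2, term = A^1 * d^1
  state 01011: A-exp=-1, loops=3, term = A^-1 * d^2
  state 01100: A-exp=+1, loops=2, term = A^1 * d^1
  state 01101: A-exp=-1, loops=3, term = A^-1 * d^2
  state 01110: A-exp=-1, loops=3, term = A^-1 * d^2
  state 01111: A-exp=-3, loops=4, term = A^-3 * d^3
  state 10000: A-exp=+3, loops=1, term = A^3 * d^0
  state 10001: A-exp=+1, loops=2, term = A^1 * d^1
  state 10010: A-exp=+1, loops=2, term = A^1 * d^1
  state 10011: A-exp=-1, loops=3, term = A^-1 * d^2
  state 10100: A-exp=+1, loops=2, term = A^1 * d^1
  state 10101: A-exp=-1, loops=3, term = A^-1 * d^2
  state 10110: A-exp=-1, loops=3, term = A^-1 * d^2
  state 10111: A-exp=-3, loops=4, term = A^-3 * d^3
  state 11000: A-exp=+1, loops=2, term = A^1 * d^1
  state 11001: A-exp=-1, loops=3, term = A^-1 * d^2
  state 11010: A-exp=-1, loops=3, term = A^-1 * d^2
  state 11011: A-exp=-3, loops=4, term = A^-3 * d^3
  state 11100: A-exp=-1, loops=3, term = A^-1 * d^2
  state 11101: A-exp=-3, loops=4, term = A^-3 * d^3
  state 11110: A-exp=-3, loops=4, term = A^-3 * d^3
  state 11111: A-exp=-5, loops=5, term = A^-5 * d^4
Collect the terms by A-exponent (count of states per loop number):
Powers of d = -A^2 - A^-2: d^2 = A^4 + 2 + A^-4; d^3 = -A^6 - 3*A^2 - 3*A^-2 - A^-6; d^4 = A^8 + 4*A^4 + 6 + 4*A^-4 + A^-8.
  A^5 * (d) = -A^7 - A^3
  A^3 * (5) = 5*A^3
  A^1 * (10*d) = -10*A^3 - 10*A^-1
  A^-1 * (10*d^2) = 10*A^3 + 20*A^-1 + 10*A^-5
  A^-3 * (5*d^3) = -5*A^3 - 15*A^-1 - 15*A^-5 - 5*A^-9
  A^-5 * (d^4) = A^3 + 4*A^-1 + 6*A^-5 + 4*A^-9 + A^-13
Summing the groups: <K> = -A^7 - A^-1 + A^-5 - A^-9 + A^-13
Normalise by the writhe: (-A^3)^(-w) = (-A^3)^(-5) = -A^-15, so f(A) = -A^-15 * <K> = A^-8 + A^-16 - A^-20 + A^-24 - A^-28.
Substitute A = t^(-1/4), i.e. A^e → t^(-e/4): V(t) = -t^7 + t^6 - t^5 + t^4 + t^2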